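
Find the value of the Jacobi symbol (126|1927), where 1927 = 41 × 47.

-1

Pull out 2: since 1927 ≡ 7 (mod 8), (2/1927) = +1.
Reciprocity: 63 ≡ 3 and 1927 ≡ 3 (mod 4), so (63/1927) = −(1927/63).
Reduce top mod 63: now compute (37/63).
Reciprocity: 37 ≡ 1 and 63 ≡ 3 (mod 4), so (37/63) = +(63/37).
Reduce top mod 37: now compute (26/37).
Pull out 2: since 37 ≡ 5 (mod 8), (2/37) = -1.
Reciprocity: 13 ≡ 1 and 37 ≡ 1 (mod 4), so (13/37) = +(37/13).
Reduce top mod 13: now compute (11/13).
Reciprocity: 11 ≡ 3 and 13 ≡ 1 (mod 4), so (11/13) = +(13/11).
Reduce top mod 11: now compute (2/11).
Pull out 2: since 11 ≡ 3 (mod 8), (2/11) = -1.
Reached (1/11) = 1. Collecting the sign flips along the way, the symbol is -1.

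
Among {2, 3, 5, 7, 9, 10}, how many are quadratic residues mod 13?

(2/13) = -1 → non-residue.
(3/13) = +1 → QR.
(5/13) = -1 → non-residue.
(7/13) = -1 → non-residue.
(9/13) = +1 → QR.
(10/13) = +1 → QR.
Total quadratic residues among the 6: 3.

3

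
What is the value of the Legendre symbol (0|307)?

0

Top reduces to 0: gcd > 1, so the symbol is 0.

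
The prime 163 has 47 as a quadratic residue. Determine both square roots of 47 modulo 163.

Since 163 ≡ 3 (mod 4), a square root of 47 is 47^((163+1)/4) = 47^41 mod 163.
Repeated squaring: 47^2≡90, 47^4≡113, 47^8≡55, 47^16≡91, 47^32≡131 (mod 163).
47^41 = 47^(32+8+1) ≡ 84 (mod 163).
Check: 84² = 7056 ≡ 47 (mod 163). The two roots are 79 and 84.

79, 84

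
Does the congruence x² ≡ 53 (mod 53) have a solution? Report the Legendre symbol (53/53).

0

First reduce: 53 ≡ 0 (mod 53).
Top reduces to 0: gcd > 1, so the symbol is 0.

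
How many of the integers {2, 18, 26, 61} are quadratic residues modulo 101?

(2/101) = -1 → non-residue.
(18/101) = -1 → non-residue.
(26/101) = -1 → non-residue.
(61/101) = -1 → non-residue.
Total quadratic residues among the 4: 0.

0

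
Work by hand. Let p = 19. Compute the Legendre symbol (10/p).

Pull out 2: since 19 ≡ 3 (mod 8), (2/19) = -1.
Reciprocity: 5 ≡ 1 and 19 ≡ 3 (mod 4), so (5/19) = +(19/5).
Reduce top mod 5: now compute (4/5).
Pull out 2^2: since 5 ≡ 5 (mod 8), (2/5) = -1, so (2/5)^2 = +1.
Reached (1/5) = 1. Collecting the sign flips along the way, the symbol is -1.

-1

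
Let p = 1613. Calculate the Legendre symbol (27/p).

-1

Reciprocity: 27 ≡ 3 and 1613 ≡ 1 (mod 4), so (27/1613) = +(1613/27).
Reduce top mod 27: now compute (20/27).
Pull out 2^2: since 27 ≡ 3 (mod 8), (2/27) = -1, so (2/27)^2 = +1.
Reciprocity: 5 ≡ 1 and 27 ≡ 3 (mod 4), so (5/27) = +(27/5).
Reduce top mod 5: now compute (2/5).
Pull out 2: since 5 ≡ 5 (mod 8), (2/5) = -1.
Reached (1/5) = 1. Collecting the sign flips along the way, the symbol is -1.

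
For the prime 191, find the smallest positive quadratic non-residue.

7

(2/191) = +1, so 2 is a residue.
(3/191) = +1, so 3 is a residue.
(4/191) = +1, so 4 is a residue.
(5/191) = +1, so 5 is a residue.
(6/191) = +1, so 6 is a residue.
(7/191) = −1, so 7 is the smallest positive non-residue mod 191.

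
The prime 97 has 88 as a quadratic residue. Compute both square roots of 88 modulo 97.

31, 66

97 ≡ 1 (mod 4), so we find a root by search.
Trying successive values, 31² = 961 ≡ 88 (mod 97). The other root is 97 − 31 = 66.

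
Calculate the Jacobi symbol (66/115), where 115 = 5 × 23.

Pull out 2: since 115 ≡ 3 (mod 8), (2/115) = -1.
Reciprocity: 33 ≡ 1 and 115 ≡ 3 (mod 4), so (33/115) = +(115/33).
Reduce top mod 33: now compute (16/33).
Pull out 2^4: since 33 ≡ 1 (mod 8), (2/33) = +1, so (2/33)^4 = +1.
Reached (1/33) = 1. Collecting the sign flips along the way, the symbol is -1.

-1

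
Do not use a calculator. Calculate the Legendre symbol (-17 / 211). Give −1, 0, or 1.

First reduce: -17 ≡ 194 (mod 211).
Pull out 2: since 211 ≡ 3 (mod 8), (2/211) = -1.
Reciprocity: 97 ≡ 1 and 211 ≡ 3 (mod 4), so (97/211) = +(211/97).
Reduce top mod 97: now compute (17/97).
Reciprocity: 17 ≡ 1 and 97 ≡ 1 (mod 4), so (17/97) = +(97/17).
Reduce top mod 17: now compute (12/17).
Pull out 2^2: since 17 ≡ 1 (mod 8), (2/17) = +1, so (2/17)^2 = +1.
Reciprocity: 3 ≡ 3 and 17 ≡ 1 (mod 4), so (3/17) = +(17/3).
Reduce top mod 3: now compute (2/3).
Pull out 2: since 3 ≡ 3 (mod 8), (2/3) = -1.
Reached (1/3) = 1. Collecting the sign flips along the way, the symbol is +1.

1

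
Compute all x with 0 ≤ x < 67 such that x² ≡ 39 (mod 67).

21, 46

Since 67 ≡ 3 (mod 4), a square root of 39 is 39^((67+1)/4) = 39^17 mod 67.
Repeated squaring: 39^2≡47, 39^4≡65, 39^8≡4, 39^16≡16 (mod 67).
39^17 = 39^(16+1) ≡ 21 (mod 67).
Check: 21² = 441 ≡ 39 (mod 67). The two roots are 21 and 46.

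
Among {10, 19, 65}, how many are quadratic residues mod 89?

1

(10/89) = +1 → QR.
(19/89) = -1 → non-residue.
(65/89) = -1 → non-residue.
Total quadratic residues among the 3: 1.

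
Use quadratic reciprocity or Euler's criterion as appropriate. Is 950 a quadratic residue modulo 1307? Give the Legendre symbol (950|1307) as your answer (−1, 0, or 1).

Pull out 2: since 1307 ≡ 3 (mod 8), (2/1307) = -1.
Reciprocity: 475 ≡ 3 and 1307 ≡ 3 (mod 4), so (475/1307) = −(1307/475).
Reduce top mod 475: now compute (357/475).
Reciprocity: 357 ≡ 1 and 475 ≡ 3 (mod 4), so (357/475) = +(475/357).
Reduce top mod 357: now compute (118/357).
Pull out 2: since 357 ≡ 5 (mod 8), (2/357) = -1.
Reciprocity: 59 ≡ 3 and 357 ≡ 1 (mod 4), so (59/357) = +(357/59).
Reduce top mod 59: now compute (3/59).
Reciprocity: 3 ≡ 3 and 59 ≡ 3 (mod 4), so (3/59) = −(59/3).
Reduce top mod 3: now compute (2/3).
Pull out 2: since 3 ≡ 3 (mod 8), (2/3) = -1.
Reached (1/3) = 1. Collecting the sign flips along the way, the symbol is -1.

-1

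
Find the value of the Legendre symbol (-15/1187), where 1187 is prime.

1

First reduce: -15 ≡ 1172 (mod 1187).
Pull out 2^2: since 1187 ≡ 3 (mod 8), (2/1187) = -1, so (2/1187)^2 = +1.
Reciprocity: 293 ≡ 1 and 1187 ≡ 3 (mod 4), so (293/1187) = +(1187/293).
Reduce top mod 293: now compute (15/293).
Reciprocity: 15 ≡ 3 and 293 ≡ 1 (mod 4), so (15/293) = +(293/15).
Reduce top mod 15: now compute (8/15).
Pull out 2^3: since 15 ≡ 7 (mod 8), (2/15) = +1, so (2/15)^3 = +1.
Reached (1/15) = 1. Collecting the sign flips along the way, the symbol is +1.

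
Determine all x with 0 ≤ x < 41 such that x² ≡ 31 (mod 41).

41 ≡ 1 (mod 4), so we find a root by search.
Trying successive values, 20² = 400 ≡ 31 (mod 41). The other root is 41 − 20 = 21.

20, 21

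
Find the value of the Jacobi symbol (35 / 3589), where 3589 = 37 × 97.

-1

Reciprocity: 35 ≡ 3 and 3589 ≡ 1 (mod 4), so (35/3589) = +(3589/35).
Reduce top mod 35: now compute (19/35).
Reciprocity: 19 ≡ 3 and 35 ≡ 3 (mod 4), so (19/35) = −(35/19).
Reduce top mod 19: now compute (16/19).
Pull out 2^4: since 19 ≡ 3 (mod 8), (2/19) = -1, so (2/19)^4 = +1.
Reached (1/19) = 1. Collecting the sign flips along the way, the symbol is -1.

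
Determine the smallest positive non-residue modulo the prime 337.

(2/337) = +1, so 2 is a residue.
(3/337) = +1, so 3 is a residue.
(4/337) = +1, so 4 is a residue.
(5/337) = −1, so 5 is the smallest positive non-residue mod 337.

5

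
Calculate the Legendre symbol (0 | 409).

0

Top reduces to 0: gcd > 1, so the symbol is 0.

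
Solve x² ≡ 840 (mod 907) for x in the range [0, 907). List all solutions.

Since 907 ≡ 3 (mod 4), a square root of 840 is 840^((907+1)/4) = 840^227 mod 907.
Repeated squaring: 840^2≡861, 840^4≡302, 840^8≡504, 840^16≡56, 840^32≡415, 840^64≡802, 840^128≡141 (mod 907).
840^227 = 840^(128+64+32+2+1) ≡ 284 (mod 907).
Check: 284² = 80656 ≡ 840 (mod 907). The two roots are 284 and 623.

284, 623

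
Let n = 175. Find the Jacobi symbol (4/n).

Pull out 2^2: since 175 ≡ 7 (mod 8), (2/175) = +1, so (2/175)^2 = +1.
Reached (1/175) = 1. Collecting the sign flips along the way, the symbol is +1.

1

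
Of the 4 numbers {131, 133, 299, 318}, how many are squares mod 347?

(131/347) = +1 → QR.
(133/347) = +1 → QR.
(299/347) = -1 → non-residue.
(318/347) = -1 → non-residue.
Total quadratic residues among the 4: 2.

2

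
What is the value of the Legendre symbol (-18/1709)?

First reduce: -18 ≡ 1691 (mod 1709).
Reciprocity: 1691 ≡ 3 and 1709 ≡ 1 (mod 4), so (1691/1709) = +(1709/1691).
Reduce top mod 1691: now compute (18/1691).
Pull out 2: since 1691 ≡ 3 (mod 8), (2/1691) = -1.
Reciprocity: 9 ≡ 1 and 1691 ≡ 3 (mod 4), so (9/1691) = +(1691/9).
Reduce top mod 9: now compute (8/9).
Pull out 2^3: since 9 ≡ 1 (mod 8), (2/9) = +1, so (2/9)^3 = +1.
Reached (1/9) = 1. Collecting the sign flips along the way, the symbol is -1.

-1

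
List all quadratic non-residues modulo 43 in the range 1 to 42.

2,3,5,7,8,12,18,19,20,22,26,27,28,29,30,32,33,34,37,39,42

Square k = 1,…,21 (k and 43−k give the same square):
1²=1, 2²=4, 3²=9, 4²=16, 5²=25, 6²=36, 7²≡6, 8²≡21, 9²≡38, 10²≡14, 11²≡35, 12²≡15, 13²≡40, 14²≡24, 15²≡10, 16²≡41, 17²≡31, 18²≡23, 19²≡17, 20²≡13, 21²≡11 (mod 43).
The residues are {1, 4, 6, 9, 10, 11, 13, 14, 15, 16, 17, 21, 23, 24, 25, 31, 35, 36, 38, 40, 41}; the non-residues are the remaining 21 nonzero classes.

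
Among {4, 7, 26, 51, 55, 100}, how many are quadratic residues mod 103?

5

(4/103) = +1 → QR.
(7/103) = +1 → QR.
(26/103) = +1 → QR.
(51/103) = -1 → non-residue.
(55/103) = +1 → QR.
(100/103) = +1 → QR.
Total quadratic residues among the 6: 5.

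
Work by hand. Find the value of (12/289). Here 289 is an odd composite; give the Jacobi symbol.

1

Pull out 2^2: since 289 ≡ 1 (mod 8), (2/289) = +1, so (2/289)^2 = +1.
Reciprocity: 3 ≡ 3 and 289 ≡ 1 (mod 4), so (3/289) = +(289/3).
Reduce top mod 3: now compute (1/3).
Reached (1/3) = 1. Collecting the sign flips along the way, the symbol is +1.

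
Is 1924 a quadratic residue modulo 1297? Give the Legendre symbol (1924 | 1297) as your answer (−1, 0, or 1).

-1

First reduce: 1924 ≡ 627 (mod 1297).
Reciprocity: 627 ≡ 3 and 1297 ≡ 1 (mod 4), so (627/1297) = +(1297/627).
Reduce top mod 627: now compute (43/627).
Reciprocity: 43 ≡ 3 and 627 ≡ 3 (mod 4), so (43/627) = −(627/43).
Reduce top mod 43: now compute (25/43).
Reciprocity: 25 ≡ 1 and 43 ≡ 3 (mod 4), so (25/43) = +(43/25).
Reduce top mod 25: now compute (18/25).
Pull out 2: since 25 ≡ 1 (mod 8), (2/25) = +1.
Reciprocity: 9 ≡ 1 and 25 ≡ 1 (mod 4), so (9/25) = +(25/9).
Reduce top mod 9: now compute (7/9).
Reciprocity: 7 ≡ 3 and 9 ≡ 1 (mod 4), so (7/9) = +(9/7).
Reduce top mod 7: now compute (2/7).
Pull out 2: since 7 ≡ 7 (mod 8), (2/7) = +1.
Reached (1/7) = 1. Collecting the sign flips along the way, the symbol is -1.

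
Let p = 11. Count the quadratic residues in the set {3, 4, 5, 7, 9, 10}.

(3/11) = +1 → QR.
(4/11) = +1 → QR.
(5/11) = +1 → QR.
(7/11) = -1 → non-residue.
(9/11) = +1 → QR.
(10/11) = -1 → non-residue.
Total quadratic residues among the 6: 4.

4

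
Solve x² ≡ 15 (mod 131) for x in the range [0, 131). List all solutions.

Since 131 ≡ 3 (mod 4), a square root of 15 is 15^((131+1)/4) = 15^33 mod 131.
Repeated squaring: 15^2≡94, 15^4≡59, 15^8≡75, 15^16≡123, 15^32≡64 (mod 131).
15^33 = 15^(32+1) ≡ 43 (mod 131).
Check: 43² = 1849 ≡ 15 (mod 131). The two roots are 43 and 88.

43, 88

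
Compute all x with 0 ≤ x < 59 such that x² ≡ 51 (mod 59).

Since 59 ≡ 3 (mod 4), a square root of 51 is 51^((59+1)/4) = 51^15 mod 59.
Repeated squaring: 51^2≡5, 51^4≡25, 51^8≡35 (mod 59).
51^15 = 51^(8+4+2+1) ≡ 46 (mod 59).
Check: 46² = 2116 ≡ 51 (mod 59). The two roots are 13 and 46.

13, 46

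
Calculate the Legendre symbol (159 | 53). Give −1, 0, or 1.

First reduce: 159 ≡ 0 (mod 53).
Top reduces to 0: gcd > 1, so the symbol is 0.

0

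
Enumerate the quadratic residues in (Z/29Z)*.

1,4,5,6,7,9,13,16,20,22,23,24,25,28

Square k = 1,…,14 (k and 29−k give the same square):
1²=1, 2²=4, 3²=9, 4²=16, 5²=25, 6²≡7, 7²≡20, 8²≡6, 9²≡23, 10²≡13, 11²≡5, 12²≡28, 13²≡24, 14²≡22 (mod 29).
So the quadratic residues mod 29 are {1, 4, 5, 6, 7, 9, 13, 16, 20, 22, 23, 24, 25, 28}.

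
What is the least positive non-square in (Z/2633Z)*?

3

(2/2633) = +1, so 2 is a residue.
(3/2633) = −1, so 3 is the smallest positive non-residue mod 2633.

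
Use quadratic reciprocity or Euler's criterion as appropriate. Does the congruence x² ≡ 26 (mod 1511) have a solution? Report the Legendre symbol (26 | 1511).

Pull out 2: since 1511 ≡ 7 (mod 8), (2/1511) = +1.
Reciprocity: 13 ≡ 1 and 1511 ≡ 3 (mod 4), so (13/1511) = +(1511/13).
Reduce top mod 13: now compute (3/13).
Reciprocity: 3 ≡ 3 and 13 ≡ 1 (mod 4), so (3/13) = +(13/3).
Reduce top mod 3: now compute (1/3).
Reached (1/3) = 1. Collecting the sign flips along the way, the symbol is +1.

1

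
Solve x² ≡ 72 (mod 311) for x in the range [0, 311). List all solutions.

Since 311 ≡ 3 (mod 4), a square root of 72 is 72^((311+1)/4) = 72^78 mod 311.
Repeated squaring: 72^2≡208, 72^4≡35, 72^8≡292, 72^16≡50, 72^32≡12, 72^64≡144 (mod 311).
72^78 = 72^(64+8+4+2) ≡ 226 (mod 311).
Check: 226² = 51076 ≡ 72 (mod 311). The two roots are 85 and 226.

85, 226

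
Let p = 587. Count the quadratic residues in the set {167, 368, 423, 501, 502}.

(167/587) = +1 → QR.
(368/587) = -1 → non-residue.
(423/587) = +1 → QR.
(501/587) = +1 → QR.
(502/587) = +1 → QR.
Total quadratic residues among the 5: 4.

4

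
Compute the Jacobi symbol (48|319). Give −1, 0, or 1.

-1

Pull out 2^4: since 319 ≡ 7 (mod 8), (2/319) = +1, so (2/319)^4 = +1.
Reciprocity: 3 ≡ 3 and 319 ≡ 3 (mod 4), so (3/319) = −(319/3).
Reduce top mod 3: now compute (1/3).
Reached (1/3) = 1. Collecting the sign flips along the way, the symbol is -1.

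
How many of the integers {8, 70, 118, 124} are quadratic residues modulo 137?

2

(8/137) = +1 → QR.
(70/137) = -1 → non-residue.
(118/137) = +1 → QR.
(124/137) = -1 → non-residue.
Total quadratic residues among the 4: 2.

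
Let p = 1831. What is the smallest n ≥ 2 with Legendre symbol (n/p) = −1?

3

(2/1831) = +1, so 2 is a residue.
(3/1831) = −1, so 3 is the smallest positive non-residue mod 1831.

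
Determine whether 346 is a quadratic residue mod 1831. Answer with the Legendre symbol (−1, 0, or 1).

-1

Pull out 2: since 1831 ≡ 7 (mod 8), (2/1831) = +1.
Reciprocity: 173 ≡ 1 and 1831 ≡ 3 (mod 4), so (173/1831) = +(1831/173).
Reduce top mod 173: now compute (101/173).
Reciprocity: 101 ≡ 1 and 173 ≡ 1 (mod 4), so (101/173) = +(173/101).
Reduce top mod 101: now compute (72/101).
Pull out 2^3: since 101 ≡ 5 (mod 8), (2/101) = -1, so (2/101)^3 = -1.
Reciprocity: 9 ≡ 1 and 101 ≡ 1 (mod 4), so (9/101) = +(101/9).
Reduce top mod 9: now compute (2/9).
Pull out 2: since 9 ≡ 1 (mod 8), (2/9) = +1.
Reached (1/9) = 1. Collecting the sign flips along the way, the symbol is -1.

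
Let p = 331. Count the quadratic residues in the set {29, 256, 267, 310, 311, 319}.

(29/331) = -1 → non-residue.
(256/331) = +1 → QR.
(267/331) = -1 → non-residue.
(310/331) = -1 → non-residue.
(311/331) = -1 → non-residue.
(319/331) = +1 → QR.
Total quadratic residues among the 6: 2.

2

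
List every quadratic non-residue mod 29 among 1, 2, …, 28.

Square k = 1,…,14 (k and 29−k give the same square):
1²=1, 2²=4, 3²=9, 4²=16, 5²=25, 6²≡7, 7²≡20, 8²≡6, 9²≡23, 10²≡13, 11²≡5, 12²≡28, 13²≡24, 14²≡22 (mod 29).
The residues are {1, 4, 5, 6, 7, 9, 13, 16, 20, 22, 23, 24, 25, 28}; the non-residues are the remaining 14 nonzero classes.

2,3,8,10,11,12,14,15,17,18,19,21,26,27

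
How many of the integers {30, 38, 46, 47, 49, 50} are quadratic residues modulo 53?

4

(30/53) = -1 → non-residue.
(38/53) = +1 → QR.
(46/53) = +1 → QR.
(47/53) = +1 → QR.
(49/53) = +1 → QR.
(50/53) = -1 → non-residue.
Total quadratic residues among the 6: 4.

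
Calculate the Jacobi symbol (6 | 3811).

Pull out 2: since 3811 ≡ 3 (mod 8), (2/3811) = -1.
Reciprocity: 3 ≡ 3 and 3811 ≡ 3 (mod 4), so (3/3811) = −(3811/3).
Reduce top mod 3: now compute (1/3).
Reached (1/3) = 1. Collecting the sign flips along the way, the symbol is +1.

1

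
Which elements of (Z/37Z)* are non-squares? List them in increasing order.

2 5 6 8 13 14 15 17 18 19 20 22 23 24 29 31 32 35

Square k = 1,…,18 (k and 37−k give the same square):
1²=1, 2²=4, 3²=9, 4²=16, 5²=25, 6²=36, 7²≡12, 8²≡27, 9²≡7, 10²≡26, 11²≡10, 12²≡33, 13²≡21, 14²≡11, 15²≡3, 16²≡34, 17²≡30, 18²≡28 (mod 37).
The residues are {1, 3, 4, 7, 9, 10, 11, 12, 16, 21, 25, 26, 27, 28, 30, 33, 34, 36}; the non-residues are the remaining 18 nonzero classes.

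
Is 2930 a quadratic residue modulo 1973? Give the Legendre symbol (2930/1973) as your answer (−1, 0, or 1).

First reduce: 2930 ≡ 957 (mod 1973).
Reciprocity: 957 ≡ 1 and 1973 ≡ 1 (mod 4), so (957/1973) = +(1973/957).
Reduce top mod 957: now compute (59/957).
Reciprocity: 59 ≡ 3 and 957 ≡ 1 (mod 4), so (59/957) = +(957/59).
Reduce top mod 59: now compute (13/59).
Reciprocity: 13 ≡ 1 and 59 ≡ 3 (mod 4), so (13/59) = +(59/13).
Reduce top mod 13: now compute (7/13).
Reciprocity: 7 ≡ 3 and 13 ≡ 1 (mod 4), so (7/13) = +(13/7).
Reduce top mod 7: now compute (6/7).
Pull out 2: since 7 ≡ 7 (mod 8), (2/7) = +1.
Reciprocity: 3 ≡ 3 and 7 ≡ 3 (mod 4), so (3/7) = −(7/3).
Reduce top mod 3: now compute (1/3).
Reached (1/3) = 1. Collecting the sign flips along the way, the symbol is -1.

-1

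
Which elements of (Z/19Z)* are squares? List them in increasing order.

1 4 5 6 7 9 11 16 17

Square k = 1,…,9 (k and 19−k give the same square):
1²=1, 2²=4, 3²=9, 4²=16, 5²≡6, 6²≡17, 7²≡11, 8²≡7, 9²≡5 (mod 19).
So the quadratic residues mod 19 are {1, 4, 5, 6, 7, 9, 11, 16, 17}.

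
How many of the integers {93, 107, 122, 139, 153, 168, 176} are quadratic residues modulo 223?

(93/223) = -1 → non-residue.
(107/223) = -1 → non-residue.
(122/223) = -1 → non-residue.
(139/223) = +1 → QR.
(153/223) = +1 → QR.
(168/223) = -1 → non-residue.
(176/223) = -1 → non-residue.
Total quadratic residues among the 7: 2.

2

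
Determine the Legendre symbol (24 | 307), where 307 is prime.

1

Pull out 2^3: since 307 ≡ 3 (mod 8), (2/307) = -1, so (2/307)^3 = -1.
Reciprocity: 3 ≡ 3 and 307 ≡ 3 (mod 4), so (3/307) = −(307/3).
Reduce top mod 3: now compute (1/3).
Reached (1/3) = 1. Collecting the sign flips along the way, the symbol is +1.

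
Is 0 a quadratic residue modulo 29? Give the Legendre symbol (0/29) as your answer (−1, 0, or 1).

Top reduces to 0: gcd > 1, so the symbol is 0.

0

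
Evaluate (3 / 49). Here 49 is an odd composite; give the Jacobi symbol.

1

Reciprocity: 3 ≡ 3 and 49 ≡ 1 (mod 4), so (3/49) = +(49/3).
Reduce top mod 3: now compute (1/3).
Reached (1/3) = 1. Collecting the sign flips along the way, the symbol is +1.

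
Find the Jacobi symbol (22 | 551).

Pull out 2: since 551 ≡ 7 (mod 8), (2/551) = +1.
Reciprocity: 11 ≡ 3 and 551 ≡ 3 (mod 4), so (11/551) = −(551/11).
Reduce top mod 11: now compute (1/11).
Reached (1/11) = 1. Collecting the sign flips along the way, the symbol is -1.

-1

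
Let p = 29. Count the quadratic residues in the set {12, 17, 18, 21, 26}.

(12/29) = -1 → non-residue.
(17/29) = -1 → non-residue.
(18/29) = -1 → non-residue.
(21/29) = -1 → non-residue.
(26/29) = -1 → non-residue.
Total quadratic residues among the 5: 0.

0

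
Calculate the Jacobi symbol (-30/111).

0

First reduce: -30 ≡ 81 (mod 111).
Reciprocity: 81 ≡ 1 and 111 ≡ 3 (mod 4), so (81/111) = +(111/81).
Reduce top mod 81: now compute (30/81).
Pull out 2: since 81 ≡ 1 (mod 8), (2/81) = +1.
Reciprocity: 15 ≡ 3 and 81 ≡ 1 (mod 4), so (15/81) = +(81/15).
Reduce top mod 15: now compute (6/15).
Pull out 2: since 15 ≡ 7 (mod 8), (2/15) = +1.
Reciprocity: 3 ≡ 3 and 15 ≡ 3 (mod 4), so (3/15) = −(15/3).
Reduce top mod 3: now compute (0/3).
Top reduces to 0: gcd > 1, so the symbol is 0.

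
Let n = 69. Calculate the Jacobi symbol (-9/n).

First reduce: -9 ≡ 60 (mod 69).
Pull out 2^2: since 69 ≡ 5 (mod 8), (2/69) = -1, so (2/69)^2 = +1.
Reciprocity: 15 ≡ 3 and 69 ≡ 1 (mod 4), so (15/69) = +(69/15).
Reduce top mod 15: now compute (9/15).
Reciprocity: 9 ≡ 1 and 15 ≡ 3 (mod 4), so (9/15) = +(15/9).
Reduce top mod 9: now compute (6/9).
Pull out 2: since 9 ≡ 1 (mod 8), (2/9) = +1.
Reciprocity: 3 ≡ 3 and 9 ≡ 1 (mod 4), so (3/9) = +(9/3).
Reduce top mod 3: now compute (0/3).
Top reduces to 0: gcd > 1, so the symbol is 0.

0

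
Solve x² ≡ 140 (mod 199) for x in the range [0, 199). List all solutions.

Since 199 ≡ 3 (mod 4), a square root of 140 is 140^((199+1)/4) = 140^50 mod 199.
Repeated squaring: 140^2≡98, 140^4≡52, 140^8≡117, 140^16≡157, 140^32≡172 (mod 199).
140^50 = 140^(32+16+2) ≡ 90 (mod 199).
Check: 90² = 8100 ≡ 140 (mod 199). The two roots are 90 and 109.

90, 109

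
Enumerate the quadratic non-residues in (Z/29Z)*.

Square k = 1,…,14 (k and 29−k give the same square):
1²=1, 2²=4, 3²=9, 4²=16, 5²=25, 6²≡7, 7²≡20, 8²≡6, 9²≡23, 10²≡13, 11²≡5, 12²≡28, 13²≡24, 14²≡22 (mod 29).
The residues are {1, 4, 5, 6, 7, 9, 13, 16, 20, 22, 23, 24, 25, 28}; the non-residues are the remaining 14 nonzero classes.

2, 3, 8, 10, 11, 12, 14, 15, 17, 18, 19, 21, 26, 27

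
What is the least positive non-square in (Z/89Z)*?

3

(2/89) = +1, so 2 is a residue.
(3/89) = −1, so 3 is the smallest positive non-residue mod 89.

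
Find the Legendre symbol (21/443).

Reciprocity: 21 ≡ 1 and 443 ≡ 3 (mod 4), so (21/443) = +(443/21).
Reduce top mod 21: now compute (2/21).
Pull out 2: since 21 ≡ 5 (mod 8), (2/21) = -1.
Reached (1/21) = 1. Collecting the sign flips along the way, the symbol is -1.

-1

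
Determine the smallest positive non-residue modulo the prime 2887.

(2/2887) = +1, so 2 is a residue.
(3/2887) = −1, so 3 is the smallest positive non-residue mod 2887.

3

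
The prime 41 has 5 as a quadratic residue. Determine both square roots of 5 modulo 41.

13, 28

41 ≡ 1 (mod 4), so we find a root by search.
Trying successive values, 13² = 169 ≡ 5 (mod 41). The other root is 41 − 13 = 28.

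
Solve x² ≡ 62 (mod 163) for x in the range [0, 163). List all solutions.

Since 163 ≡ 3 (mod 4), a square root of 62 is 62^((163+1)/4) = 62^41 mod 163.
Repeated squaring: 62^2≡95, 62^4≡60, 62^8≡14, 62^16≡33, 62^32≡111 (mod 163).
62^41 = 62^(32+8+1) ≡ 15 (mod 163).
Check: 15² = 225 ≡ 62 (mod 163). The two roots are 15 and 148.

15, 148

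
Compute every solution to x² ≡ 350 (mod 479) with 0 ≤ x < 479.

Since 479 ≡ 3 (mod 4), a square root of 350 is 350^((479+1)/4) = 350^120 mod 479.
Repeated squaring: 350^2≡355, 350^4≡48, 350^8≡388, 350^16≡138, 350^32≡363, 350^64≡44 (mod 479).
350^120 = 350^(64+32+16+8) ≡ 84 (mod 479).
Check: 84² = 7056 ≡ 350 (mod 479). The two roots are 84 and 395.

84, 395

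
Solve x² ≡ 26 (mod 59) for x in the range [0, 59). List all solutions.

12, 47

Since 59 ≡ 3 (mod 4), a square root of 26 is 26^((59+1)/4) = 26^15 mod 59.
Repeated squaring: 26^2≡27, 26^4≡21, 26^8≡28 (mod 59).
26^15 = 26^(8+4+2+1) ≡ 12 (mod 59).
Check: 12² = 144 ≡ 26 (mod 59). The two roots are 12 and 47.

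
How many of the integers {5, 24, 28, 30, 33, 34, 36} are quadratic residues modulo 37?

(5/37) = -1 → non-residue.
(24/37) = -1 → non-residue.
(28/37) = +1 → QR.
(30/37) = +1 → QR.
(33/37) = +1 → QR.
(34/37) = +1 → QR.
(36/37) = +1 → QR.
Total quadratic residues among the 7: 5.

5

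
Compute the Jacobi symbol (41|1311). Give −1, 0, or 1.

Reciprocity: 41 ≡ 1 and 1311 ≡ 3 (mod 4), so (41/1311) = +(1311/41).
Reduce top mod 41: now compute (40/41).
Pull out 2^3: since 41 ≡ 1 (mod 8), (2/41) = +1, so (2/41)^3 = +1.
Reciprocity: 5 ≡ 1 and 41 ≡ 1 (mod 4), so (5/41) = +(41/5).
Reduce top mod 5: now compute (1/5).
Reached (1/5) = 1. Collecting the sign flips along the way, the symbol is +1.

1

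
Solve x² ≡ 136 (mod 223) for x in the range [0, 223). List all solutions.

Since 223 ≡ 3 (mod 4), a square root of 136 is 136^((223+1)/4) = 136^56 mod 223.
Repeated squaring: 136^2≡210, 136^4≡169, 136^8≡17, 136^16≡66, 136^32≡119 (mod 223).
136^56 = 136^(32+16+8) ≡ 164 (mod 223).
Check: 164² = 26896 ≡ 136 (mod 223). The two roots are 59 and 164.

59, 164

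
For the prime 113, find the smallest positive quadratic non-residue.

(2/113) = +1, so 2 is a residue.
(3/113) = −1, so 3 is the smallest positive non-residue mod 113.

3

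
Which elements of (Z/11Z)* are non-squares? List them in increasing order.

2,6,7,8,10

Square k = 1,…,5 (k and 11−k give the same square):
1²=1, 2²=4, 3²=9, 4²≡5, 5²≡3 (mod 11).
The residues are {1, 3, 4, 5, 9}; the non-residues are the remaining 5 nonzero classes.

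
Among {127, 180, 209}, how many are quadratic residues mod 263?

0

(127/263) = -1 → non-residue.
(180/263) = -1 → non-residue.
(209/263) = -1 → non-residue.
Total quadratic residues among the 3: 0.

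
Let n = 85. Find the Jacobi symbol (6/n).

Pull out 2: since 85 ≡ 5 (mod 8), (2/85) = -1.
Reciprocity: 3 ≡ 3 and 85 ≡ 1 (mod 4), so (3/85) = +(85/3).
Reduce top mod 3: now compute (1/3).
Reached (1/3) = 1. Collecting the sign flips along the way, the symbol is -1.

-1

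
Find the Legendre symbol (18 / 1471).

1

Pull out 2: since 1471 ≡ 7 (mod 8), (2/1471) = +1.
Reciprocity: 9 ≡ 1 and 1471 ≡ 3 (mod 4), so (9/1471) = +(1471/9).
Reduce top mod 9: now compute (4/9).
Pull out 2^2: since 9 ≡ 1 (mod 8), (2/9) = +1, so (2/9)^2 = +1.
Reached (1/9) = 1. Collecting the sign flips along the way, the symbol is +1.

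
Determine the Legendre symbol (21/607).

-1

Euler's criterion: (21/607) ≡ 21^303 (mod 607).
21^2 ≡ 441 (mod 607)
21^4 ≡ 241 (mod 607)
21^8 ≡ 416 (mod 607)
21^16 ≡ 61 (mod 607)
21^32 ≡ 79 (mod 607)
21^64 ≡ 171 (mod 607)
21^128 ≡ 105 (mod 607)
21^256 ≡ 99 (mod 607)
21^303 = 21^(256+32+8+4+2+1) ≡ 606 (mod 607).
Result is 606 ≡ −1, so (21/607) = −1.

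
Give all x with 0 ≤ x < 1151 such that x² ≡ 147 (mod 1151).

Since 1151 ≡ 3 (mod 4), a square root of 147 is 147^((1151+1)/4) = 147^288 mod 1151.
Repeated squaring: 147^2≡891, 147^4≡842, 147^8≡1099, 147^16≡402, 147^32≡464, 147^64≡59, 147^128≡28, 147^256≡784 (mod 1151).
147^288 = 147^(256+32) ≡ 60 (mod 1151).
Check: 60² = 3600 ≡ 147 (mod 1151). The two roots are 60 and 1091.

60, 1091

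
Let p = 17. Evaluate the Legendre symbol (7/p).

Reciprocity: 7 ≡ 3 and 17 ≡ 1 (mod 4), so (7/17) = +(17/7).
Reduce top mod 7: now compute (3/7).
Reciprocity: 3 ≡ 3 and 7 ≡ 3 (mod 4), so (3/7) = −(7/3).
Reduce top mod 3: now compute (1/3).
Reached (1/3) = 1. Collecting the sign flips along the way, the symbol is -1.

-1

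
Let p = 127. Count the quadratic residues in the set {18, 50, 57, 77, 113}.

(18/127) = +1 → QR.
(50/127) = +1 → QR.
(57/127) = -1 → non-residue.
(77/127) = -1 → non-residue.
(113/127) = +1 → QR.
Total quadratic residues among the 5: 3.

3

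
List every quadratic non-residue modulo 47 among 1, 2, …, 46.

Square k = 1,…,23 (k and 47−k give the same square):
1²=1, 2²=4, 3²=9, 4²=16, 5²=25, 6²=36, 7²≡2, 8²≡17, 9²≡34, 10²≡6, 11²≡27, 12²≡3, 13²≡28, 14²≡8, 15²≡37, 16²≡21, 17²≡7, 18²≡42, 19²≡32, 20²≡24, 21²≡18, 22²≡14, 23²≡12 (mod 47).
The residues are {1, 2, 3, 4, 6, 7, 8, 9, 12, 14, 16, 17, 18, 21, 24, 25, 27, 28, 32, 34, 36, 37, 42}; the non-residues are the remaining 23 nonzero classes.

5 10 11 13 15 19 20 22 23 26 29 30 31 33 35 38 39 40 41 43 44 45 46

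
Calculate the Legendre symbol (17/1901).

Reciprocity: 17 ≡ 1 and 1901 ≡ 1 (mod 4), so (17/1901) = +(1901/17).
Reduce top mod 17: now compute (14/17).
Pull out 2: since 17 ≡ 1 (mod 8), (2/17) = +1.
Reciprocity: 7 ≡ 3 and 17 ≡ 1 (mod 4), so (7/17) = +(17/7).
Reduce top mod 7: now compute (3/7).
Reciprocity: 3 ≡ 3 and 7 ≡ 3 (mod 4), so (3/7) = −(7/3).
Reduce top mod 3: now compute (1/3).
Reached (1/3) = 1. Collecting the sign flips along the way, the symbol is -1.

-1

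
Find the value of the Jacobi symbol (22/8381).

Pull out 2: since 8381 ≡ 5 (mod 8), (2/8381) = -1.
Reciprocity: 11 ≡ 3 and 8381 ≡ 1 (mod 4), so (11/8381) = +(8381/11).
Reduce top mod 11: now compute (10/11).
Pull out 2: since 11 ≡ 3 (mod 8), (2/11) = -1.
Reciprocity: 5 ≡ 1 and 11 ≡ 3 (mod 4), so (5/11) = +(11/5).
Reduce top mod 5: now compute (1/5).
Reached (1/5) = 1. Collecting the sign flips along the way, the symbol is +1.

1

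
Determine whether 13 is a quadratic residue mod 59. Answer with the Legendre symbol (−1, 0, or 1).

-1

Reciprocity: 13 ≡ 1 and 59 ≡ 3 (mod 4), so (13/59) = +(59/13).
Reduce top mod 13: now compute (7/13).
Reciprocity: 7 ≡ 3 and 13 ≡ 1 (mod 4), so (7/13) = +(13/7).
Reduce top mod 7: now compute (6/7).
Pull out 2: since 7 ≡ 7 (mod 8), (2/7) = +1.
Reciprocity: 3 ≡ 3 and 7 ≡ 3 (mod 4), so (3/7) = −(7/3).
Reduce top mod 3: now compute (1/3).
Reached (1/3) = 1. Collecting the sign flips along the way, the symbol is -1.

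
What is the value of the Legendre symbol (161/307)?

Reciprocity: 161 ≡ 1 and 307 ≡ 3 (mod 4), so (161/307) = +(307/161).
Reduce top mod 161: now compute (146/161).
Pull out 2: since 161 ≡ 1 (mod 8), (2/161) = +1.
Reciprocity: 73 ≡ 1 and 161 ≡ 1 (mod 4), so (73/161) = +(161/73).
Reduce top mod 73: now compute (15/73).
Reciprocity: 15 ≡ 3 and 73 ≡ 1 (mod 4), so (15/73) = +(73/15).
Reduce top mod 15: now compute (13/15).
Reciprocity: 13 ≡ 1 and 15 ≡ 3 (mod 4), so (13/15) = +(15/13).
Reduce top mod 13: now compute (2/13).
Pull out 2: since 13 ≡ 5 (mod 8), (2/13) = -1.
Reached (1/13) = 1. Collecting the sign flips along the way, the symbol is -1.

-1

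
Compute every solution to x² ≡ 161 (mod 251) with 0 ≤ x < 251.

Since 251 ≡ 3 (mod 4), a square root of 161 is 161^((251+1)/4) = 161^63 mod 251.
Repeated squaring: 161^2≡68, 161^4≡106, 161^8≡192, 161^16≡218, 161^32≡85 (mod 251).
161^63 = 161^(32+16+8+4+2+1) ≡ 101 (mod 251).
Check: 101² = 10201 ≡ 161 (mod 251). The two roots are 101 and 150.

101, 150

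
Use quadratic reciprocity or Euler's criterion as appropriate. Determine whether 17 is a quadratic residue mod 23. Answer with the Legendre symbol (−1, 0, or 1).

Reciprocity: 17 ≡ 1 and 23 ≡ 3 (mod 4), so (17/23) = +(23/17).
Reduce top mod 17: now compute (6/17).
Pull out 2: since 17 ≡ 1 (mod 8), (2/17) = +1.
Reciprocity: 3 ≡ 3 and 17 ≡ 1 (mod 4), so (3/17) = +(17/3).
Reduce top mod 3: now compute (2/3).
Pull out 2: since 3 ≡ 3 (mod 8), (2/3) = -1.
Reached (1/3) = 1. Collecting the sign flips along the way, the symbol is -1.

-1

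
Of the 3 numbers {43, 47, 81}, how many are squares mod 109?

2

(43/109) = +1 → QR.
(47/109) = -1 → non-residue.
(81/109) = +1 → QR.
Total quadratic residues among the 3: 2.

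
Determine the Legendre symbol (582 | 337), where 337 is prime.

First reduce: 582 ≡ 245 (mod 337).
Reciprocity: 245 ≡ 1 and 337 ≡ 1 (mod 4), so (245/337) = +(337/245).
Reduce top mod 245: now compute (92/245).
Pull out 2^2: since 245 ≡ 5 (mod 8), (2/245) = -1, so (2/245)^2 = +1.
Reciprocity: 23 ≡ 3 and 245 ≡ 1 (mod 4), so (23/245) = +(245/23).
Reduce top mod 23: now compute (15/23).
Reciprocity: 15 ≡ 3 and 23 ≡ 3 (mod 4), so (15/23) = −(23/15).
Reduce top mod 15: now compute (8/15).
Pull out 2^3: since 15 ≡ 7 (mod 8), (2/15) = +1, so (2/15)^3 = +1.
Reached (1/15) = 1. Collecting the sign flips along the way, the symbol is -1.

-1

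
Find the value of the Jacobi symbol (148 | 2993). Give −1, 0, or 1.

1

Pull out 2^2: since 2993 ≡ 1 (mod 8), (2/2993) = +1, so (2/2993)^2 = +1.
Reciprocity: 37 ≡ 1 and 2993 ≡ 1 (mod 4), so (37/2993) = +(2993/37).
Reduce top mod 37: now compute (33/37).
Reciprocity: 33 ≡ 1 and 37 ≡ 1 (mod 4), so (33/37) = +(37/33).
Reduce top mod 33: now compute (4/33).
Pull out 2^2: since 33 ≡ 1 (mod 8), (2/33) = +1, so (2/33)^2 = +1.
Reached (1/33) = 1. Collecting the sign flips along the way, the symbol is +1.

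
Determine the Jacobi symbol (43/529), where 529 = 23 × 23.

Reciprocity: 43 ≡ 3 and 529 ≡ 1 (mod 4), so (43/529) = +(529/43).
Reduce top mod 43: now compute (13/43).
Reciprocity: 13 ≡ 1 and 43 ≡ 3 (mod 4), so (13/43) = +(43/13).
Reduce top mod 13: now compute (4/13).
Pull out 2^2: since 13 ≡ 5 (mod 8), (2/13) = -1, so (2/13)^2 = +1.
Reached (1/13) = 1. Collecting the sign flips along the way, the symbol is +1.

1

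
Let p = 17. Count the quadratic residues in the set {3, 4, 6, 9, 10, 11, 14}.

2

(3/17) = -1 → non-residue.
(4/17) = +1 → QR.
(6/17) = -1 → non-residue.
(9/17) = +1 → QR.
(10/17) = -1 → non-residue.
(11/17) = -1 → non-residue.
(14/17) = -1 → non-residue.
Total quadratic residues among the 7: 2.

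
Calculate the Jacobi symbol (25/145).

0

Reciprocity: 25 ≡ 1 and 145 ≡ 1 (mod 4), so (25/145) = +(145/25).
Reduce top mod 25: now compute (20/25).
Pull out 2^2: since 25 ≡ 1 (mod 8), (2/25) = +1, so (2/25)^2 = +1.
Reciprocity: 5 ≡ 1 and 25 ≡ 1 (mod 4), so (5/25) = +(25/5).
Reduce top mod 5: now compute (0/5).
Top reduces to 0: gcd > 1, so the symbol is 0.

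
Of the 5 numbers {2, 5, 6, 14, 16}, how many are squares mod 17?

(2/17) = +1 → QR.
(5/17) = -1 → non-residue.
(6/17) = -1 → non-residue.
(14/17) = -1 → non-residue.
(16/17) = +1 → QR.
Total quadratic residues among the 5: 2.

2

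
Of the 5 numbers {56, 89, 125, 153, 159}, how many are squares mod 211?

(56/211) = +1 → QR.
(89/211) = -1 → non-residue.
(125/211) = +1 → QR.
(153/211) = -1 → non-residue.
(159/211) = -1 → non-residue.
Total quadratic residues among the 5: 2.

2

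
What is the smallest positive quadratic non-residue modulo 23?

(2/23) = +1, so 2 is a residue.
(3/23) = +1, so 3 is a residue.
(4/23) = +1, so 4 is a residue.
(5/23) = −1, so 5 is the smallest positive non-residue mod 23.

5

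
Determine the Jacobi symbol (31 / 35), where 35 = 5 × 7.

Reciprocity: 31 ≡ 3 and 35 ≡ 3 (mod 4), so (31/35) = −(35/31).
Reduce top mod 31: now compute (4/31).
Pull out 2^2: since 31 ≡ 7 (mod 8), (2/31) = +1, so (2/31)^2 = +1.
Reached (1/31) = 1. Collecting the sign flips along the way, the symbol is -1.

-1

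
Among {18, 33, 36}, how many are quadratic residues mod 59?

1

(18/59) = -1 → non-residue.
(33/59) = -1 → non-residue.
(36/59) = +1 → QR.
Total quadratic residues among the 3: 1.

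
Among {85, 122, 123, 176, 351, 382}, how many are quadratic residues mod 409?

(85/409) = +1 → QR.
(122/409) = -1 → non-residue.
(123/409) = +1 → QR.
(176/409) = -1 → non-residue.
(351/409) = -1 → non-residue.
(382/409) = +1 → QR.
Total quadratic residues among the 6: 3.

3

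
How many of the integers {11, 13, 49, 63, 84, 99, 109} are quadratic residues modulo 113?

(11/113) = +1 → QR.
(13/113) = +1 → QR.
(49/113) = +1 → QR.
(63/113) = +1 → QR.
(84/113) = -1 → non-residue.
(99/113) = +1 → QR.
(109/113) = +1 → QR.
Total quadratic residues among the 7: 6.

6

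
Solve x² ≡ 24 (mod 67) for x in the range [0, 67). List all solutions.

15, 52

Since 67 ≡ 3 (mod 4), a square root of 24 is 24^((67+1)/4) = 24^17 mod 67.
Repeated squaring: 24^2≡40, 24^4≡59, 24^8≡64, 24^16≡9 (mod 67).
24^17 = 24^(16+1) ≡ 15 (mod 67).
Check: 15² = 225 ≡ 24 (mod 67). The two roots are 15 and 52.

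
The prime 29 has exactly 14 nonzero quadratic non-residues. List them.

2 3 8 10 11 12 14 15 17 18 19 21 26 27

Square k = 1,…,14 (k and 29−k give the same square):
1²=1, 2²=4, 3²=9, 4²=16, 5²=25, 6²≡7, 7²≡20, 8²≡6, 9²≡23, 10²≡13, 11²≡5, 12²≡28, 13²≡24, 14²≡22 (mod 29).
The residues are {1, 4, 5, 6, 7, 9, 13, 16, 20, 22, 23, 24, 25, 28}; the non-residues are the remaining 14 nonzero classes.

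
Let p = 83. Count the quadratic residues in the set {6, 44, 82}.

1

(6/83) = -1 → non-residue.
(44/83) = +1 → QR.
(82/83) = -1 → non-residue.
Total quadratic residues among the 3: 1.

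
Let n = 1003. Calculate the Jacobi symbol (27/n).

Reciprocity: 27 ≡ 3 and 1003 ≡ 3 (mod 4), so (27/1003) = −(1003/27).
Reduce top mod 27: now compute (4/27).
Pull out 2^2: since 27 ≡ 3 (mod 8), (2/27) = -1, so (2/27)^2 = +1.
Reached (1/27) = 1. Collecting the sign flips along the way, the symbol is -1.

-1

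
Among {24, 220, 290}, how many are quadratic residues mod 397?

(24/397) = -1 → non-residue.
(220/397) = -1 → non-residue.
(290/397) = +1 → QR.
Total quadratic residues among the 3: 1.

1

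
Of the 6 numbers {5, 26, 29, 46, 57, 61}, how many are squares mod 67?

2

(5/67) = -1 → non-residue.
(26/67) = +1 → QR.
(29/67) = +1 → QR.
(46/67) = -1 → non-residue.
(57/67) = -1 → non-residue.
(61/67) = -1 → non-residue.
Total quadratic residues among the 6: 2.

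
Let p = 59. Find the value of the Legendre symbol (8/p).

-1

Euler's criterion: (8/59) ≡ 8^29 (mod 59).
8^2 ≡ 5 (mod 59)
8^4 ≡ 25 (mod 59)
8^8 ≡ 35 (mod 59)
8^16 ≡ 45 (mod 59)
8^29 = 8^(16+8+4+1) ≡ 58 (mod 59).
Result is 58 ≡ −1, so (8/59) = −1.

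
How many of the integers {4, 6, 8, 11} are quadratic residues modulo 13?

(4/13) = +1 → QR.
(6/13) = -1 → non-residue.
(8/13) = -1 → non-residue.
(11/13) = -1 → non-residue.
Total quadratic residues among the 4: 1.

1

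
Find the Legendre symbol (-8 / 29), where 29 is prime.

First reduce: -8 ≡ 21 (mod 29).
Reciprocity: 21 ≡ 1 and 29 ≡ 1 (mod 4), so (21/29) = +(29/21).
Reduce top mod 21: now compute (8/21).
Pull out 2^3: since 21 ≡ 5 (mod 8), (2/21) = -1, so (2/21)^3 = -1.
Reached (1/21) = 1. Collecting the sign flips along the way, the symbol is -1.

-1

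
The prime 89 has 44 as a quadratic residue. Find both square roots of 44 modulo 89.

89 ≡ 1 (mod 4), so we find a root by search.
Trying successive values, 20² = 400 ≡ 44 (mod 89). The other root is 89 − 20 = 69.

20, 69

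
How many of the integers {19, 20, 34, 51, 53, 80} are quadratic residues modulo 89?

(19/89) = -1 → non-residue.
(20/89) = +1 → QR.
(34/89) = +1 → QR.
(51/89) = -1 → non-residue.
(53/89) = +1 → QR.
(80/89) = +1 → QR.
Total quadratic residues among the 6: 4.

4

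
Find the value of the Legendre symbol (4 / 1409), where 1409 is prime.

Pull out 2^2: since 1409 ≡ 1 (mod 8), (2/1409) = +1, so (2/1409)^2 = +1.
Reached (1/1409) = 1. Collecting the sign flips along the way, the symbol is +1.

1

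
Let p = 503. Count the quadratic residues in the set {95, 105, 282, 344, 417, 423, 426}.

4

(95/503) = +1 → QR.
(105/503) = -1 → non-residue.
(282/503) = +1 → QR.
(344/503) = +1 → QR.
(417/503) = -1 → non-residue.
(423/503) = +1 → QR.
(426/503) = -1 → non-residue.
Total quadratic residues among the 7: 4.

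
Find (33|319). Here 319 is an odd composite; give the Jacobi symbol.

Reciprocity: 33 ≡ 1 and 319 ≡ 3 (mod 4), so (33/319) = +(319/33).
Reduce top mod 33: now compute (22/33).
Pull out 2: since 33 ≡ 1 (mod 8), (2/33) = +1.
Reciprocity: 11 ≡ 3 and 33 ≡ 1 (mod 4), so (11/33) = +(33/11).
Reduce top mod 11: now compute (0/11).
Top reduces to 0: gcd > 1, so the symbol is 0.

0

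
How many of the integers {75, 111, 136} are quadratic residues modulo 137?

1

(75/137) = -1 → non-residue.
(111/137) = -1 → non-residue.
(136/137) = +1 → QR.
Total quadratic residues among the 3: 1.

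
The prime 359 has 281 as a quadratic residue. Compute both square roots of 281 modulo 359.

Since 359 ≡ 3 (mod 4), a square root of 281 is 281^((359+1)/4) = 281^90 mod 359.
Repeated squaring: 281^2≡340, 281^4≡2, 281^8≡4, 281^16≡16, 281^32≡256, 281^64≡198 (mod 359).
281^90 = 281^(64+16+8+2) ≡ 121 (mod 359).
Check: 121² = 14641 ≡ 281 (mod 359). The two roots are 121 and 238.

121, 238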